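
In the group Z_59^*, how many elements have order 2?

1

φ(59) = 59 − 1 = 58 = 2 · 29.
In a cyclic group of order 58, there are φ(d) elements of order d for each divisor d of 58, and zero for non-divisors.
2 | 58, and φ(2) = 2 − 1 = 1.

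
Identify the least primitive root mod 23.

φ(23) = 23 − 1 = 22 = 2 · 11.
Test candidates g = 2, 3, … against the prime factors q ∈ {2, 11} of φ(23): g is a generator iff g^(22/q) ≢ 1 for every such q.
g = 2: 2^11 ≡ 1 — hits 1, so not a primitive root.
g = 3: 3^11 ≡ 1 — hits 1, so not a primitive root.
g = 4: 4^11 ≡ 1 — hits 1, so not a primitive root.
g = 5: 5^11 ≡ 22; 5^2 ≡ 2 — none is 1, so 5 is a primitive root.
So 5 is the smallest generator of (Z/23Z)^×.

5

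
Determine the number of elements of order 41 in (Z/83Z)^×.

φ(83) = 83 − 1 = 82 = 2 · 41.
In a cyclic group of order 82, there are φ(d) elements of order d for each divisor d of 82, and zero for non-divisors.
41 | 82, and φ(41) = 41 − 1 = 40.

40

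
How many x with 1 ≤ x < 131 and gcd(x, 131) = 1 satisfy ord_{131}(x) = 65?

48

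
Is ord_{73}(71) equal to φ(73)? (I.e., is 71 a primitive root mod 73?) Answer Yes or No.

φ(73) = 73 − 1 = 72 = 2^3 · 3^2.
An element g generates (Z/73Z)^× iff g^(72/q) ≢ 1 (mod 73) for each prime q ∈ {2, 3}.
71^36 ≡ 1 (mod 73)  [q = 2: ≡ 1 ✗]
71^24 ≡ 64 (mod 73)  [q = 3: ≢ 1 ✓]
The check at q = 2 fails, so 71 generates a proper subgroup.

No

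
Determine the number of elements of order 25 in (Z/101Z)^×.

φ(101) = 101 − 1 = 100 = 2^2 · 5^2.
Since (Z/101Z)^× is cyclic of order 100, the number of elements of order d is φ(d) when d | 100 and 0 otherwise.
25 = 5^2 divides 100, and φ(25) = 20.

20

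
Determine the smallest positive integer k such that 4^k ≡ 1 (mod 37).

By Lagrange's theorem, ord_37(4) divides φ(37) = 37 − 1 = 36 = 2^2 · 3^2.
Divisors of 36: 1, 2, 3, 4, 6, 9, 12, 18, 36.
Evaluate successive powers at the divisors of 36:
4^1 ≡ 4
4^2 ≡ 16
4^3 ≡ 27
4^4 ≡ 34
4^6 ≡ 26
4^9 ≡ 36
4^12 ≡ 10
4^18 ≡ 1
Hence ord(4) = 18.

18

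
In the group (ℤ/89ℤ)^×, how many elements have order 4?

2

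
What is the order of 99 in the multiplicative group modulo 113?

28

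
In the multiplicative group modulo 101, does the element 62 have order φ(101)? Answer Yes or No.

φ(101) = 101 − 1 = 100 = 2^2 · 5^2.
Test 62^(100/q) mod 101 for each prime factor q of 100:
62^50 ≡ 100 (mod 101)  [q = 2: ≢ 1 ✓]
62^20 ≡ 1 (mod 101)  [q = 5: ≡ 1 ✗]
62^20 ≡ 1 shows ord(62) | 20, strictly less than φ(101); not a primitive root.

No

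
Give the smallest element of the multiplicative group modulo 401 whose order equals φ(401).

3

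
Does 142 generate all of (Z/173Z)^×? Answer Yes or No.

No

φ(173) = 173 − 1 = 172 = 2^2 · 43.
An element g generates (Z/173Z)^× iff g^(172/q) ≢ 1 (mod 173) for each prime q ∈ {2, 43}.
142^86 ≡ 1 (mod 173)  [q = 2: ≡ 1 ✗]
142^4 ≡ 47 (mod 173)  [q = 43: ≢ 1 ✓]
Since 142^86 ≡ 1, the order of 142 divides 86 < 172, so 142 is not a primitive root.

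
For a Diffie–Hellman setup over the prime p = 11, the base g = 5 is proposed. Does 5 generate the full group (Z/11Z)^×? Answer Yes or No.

No

φ(11) = 11 − 1 = 10 = 2 · 5.
It suffices to check that the order of 5 is not a proper divisor of 10: compute 5^(10/q) for q ∈ {2, 5}.
5^5 ≡ 1 (mod 11)  [q = 2: ≡ 1 ✗]
5^2 ≡ 3 (mod 11)  [q = 5: ≢ 1 ✓]
Since 5^5 ≡ 1, the order of 5 divides 5 < 10, so 5 is not a primitive root.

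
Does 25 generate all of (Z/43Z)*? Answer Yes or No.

No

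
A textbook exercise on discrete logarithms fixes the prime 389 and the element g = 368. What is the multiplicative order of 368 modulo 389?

388

The order of 368 must divide φ(389) = 389 − 1 = 388 = 2^2 · 97.
Divisors of 388: 1, 2, 4, 97, 194, 388.
Check 368^d mod 389 for each divisor in increasing order:
368^1 ≡ 368
368^2 ≡ 52
368^4 ≡ 370
368^97 ≡ 115
368^194 ≡ 388
368^388 ≡ 1
Therefore the multiplicative order of 368 modulo 389 is 388.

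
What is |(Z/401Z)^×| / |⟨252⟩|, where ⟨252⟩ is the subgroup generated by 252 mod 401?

4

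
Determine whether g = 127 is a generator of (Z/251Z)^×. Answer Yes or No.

Yes

φ(251) = 251 − 1 = 250 = 2 · 5^3.
An element g generates (Z/251Z)^× iff g^(250/q) ≢ 1 (mod 251) for each prime q ∈ {2, 5}.
127^125 ≡ 250 (mod 251)  [q = 2: ≢ 1 ✓]
127^50 ≡ 219 (mod 251)  [q = 5: ≢ 1 ✓]
Every test exponent gives a nontrivial residue, hence 127 generates the full group.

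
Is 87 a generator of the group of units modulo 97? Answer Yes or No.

Yes

φ(97) = 97 − 1 = 96 = 2^5 · 3.
It suffices to check that the order of 87 is not a proper divisor of 96: compute 87^(96/q) for q ∈ {2, 3}.
87^48 ≡ 96 (mod 97)  [q = 2: ≢ 1 ✓]
87^32 ≡ 61 (mod 97)  [q = 3: ≢ 1 ✓]
Every test exponent gives a nontrivial residue, hence 87 generates the full group.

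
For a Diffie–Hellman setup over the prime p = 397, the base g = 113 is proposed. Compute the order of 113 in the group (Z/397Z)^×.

132

Since 113 ∈ (Z/397Z)^×, its order divides φ(397) = 397 − 1 = 396 = 2^2 · 3^2 · 11.
Divisors of 396: 1, 2, 3, 4, 6, 9, 11, 12, 18, 22, 33, 36, 44, 66, 99, 132, 198, 396.
Check 113^d mod 397 for each divisor in increasing order:
113^1 ≡ 113 (mod 397)
113^2 ≡ 65 (mod 397)
113^3 ≡ 199 (mod 397)
113^4 ≡ 255 (mod 397)
113^6 ≡ 298 (mod 397)
113^9 ≡ 149 (mod 397)
113^11 ≡ 157 (mod 397)
113^12 ≡ 273 (mod 397)
113^18 ≡ 366 (mod 397)
113^22 ≡ 35 (mod 397)
113^33 ≡ 334 (mod 397)
113^36 ≡ 167 (mod 397)
113^44 ≡ 34 (mod 397)
113^66 ≡ 396 (mod 397)
113^99 ≡ 63 (mod 397)
113^132 ≡ 1 (mod 397) ✓
So ord_397(113) = 132.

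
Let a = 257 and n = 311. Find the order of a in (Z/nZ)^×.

310

By Lagrange's theorem, ord_311(257) divides φ(311) = 311 − 1 = 310 = 2 · 5 · 31.
Divisors of 310: 1, 2, 5, 10, 31, 62, 155, 310.
Check 257^d mod 311 for each divisor in increasing order:
257^1 ≡ 257 (mod 311)
257^2 ≡ 117 (mod 311)
257^5 ≡ 41 (mod 311)
257^10 ≡ 126 (mod 311)
257^31 ≡ 259 (mod 311)
257^62 ≡ 216 (mod 311)
257^155 ≡ 310 (mod 311)
257^310 ≡ 1 (mod 311) ✓
Hence ord(257) = 310.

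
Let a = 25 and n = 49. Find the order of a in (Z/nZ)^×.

By Lagrange's theorem, ord_49(25) divides φ(49) = φ(7^2) = 7·(7−1) = 42 = 2 · 3 · 7.
Divisors of 42: 1, 2, 3, 6, 7, 14, 21, 42.
Check 25^d mod 49 for each divisor in increasing order:
25^1 ≡ 25
25^2 ≡ 37
25^3 ≡ 43
25^6 ≡ 36
25^7 ≡ 18
25^14 ≡ 30
25^21 ≡ 1
The smallest such exponent is 21, so the order of 25 is 21.

21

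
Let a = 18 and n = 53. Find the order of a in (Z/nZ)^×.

52

ord(18) | φ(53) = 53 − 1 = 52 = 2^2 · 13.
Divisors of 52: 1, 2, 4, 13, 26, 52.
Evaluate successive powers at the divisors of 52:
18^1 ≡ 18 (mod 53)
18^2 ≡ 6 (mod 53)
18^4 ≡ 36 (mod 53)
18^13 ≡ 23 (mod 53)
18^26 ≡ 52 (mod 53)
18^52 ≡ 1 (mod 53) ✓
So ord_53(18) = 52.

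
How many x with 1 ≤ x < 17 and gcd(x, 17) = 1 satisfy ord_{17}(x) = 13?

φ(17) = 17 − 1 = 16 = 2^4.
In a cyclic group of order 16, there are φ(d) elements of order d for each divisor d of 16, and zero for non-divisors.
Since 13 ∤ 16, the count is 0.

0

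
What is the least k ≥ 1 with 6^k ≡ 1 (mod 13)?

Since 6 ∈ (Z/13Z)^×, its order divides φ(13) = 13 − 1 = 12 = 2^2 · 3.
Divisors of 12: 1, 2, 3, 4, 6, 12.
Evaluate successive powers at the divisors of 12:
6^1 ≡ 6
6^2 ≡ 10
6^3 ≡ 8
6^4 ≡ 9
6^6 ≡ 12
6^12 ≡ 1
Hence ord(6) = 12.

12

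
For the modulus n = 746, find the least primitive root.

5

φ(746) = φ(2)·φ(373) = 1·372 = 372 = 2^2 · 3 · 31.
Test candidates g = 2, 3, … against the prime factors q ∈ {2, 3, 31} of φ(746): g is a generator iff g^(372/q) ≢ 1 for every such q.
g = 2: gcd(2, 746) = 2 > 1, not a unit — skip.
g = 3: 3^186 ≡ 1 — hits 1, so not a primitive root.
g = 4: gcd(4, 746) = 2 > 1, not a unit — skip.
g = 5: 5^186 ≡ 745; 5^124 ≡ 657; 5^12 ≡ 189 — none is 1, so 5 is a primitive root.
Hence the least primitive root of 746 is 5.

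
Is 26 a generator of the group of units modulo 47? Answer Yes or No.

Yes

φ(47) = 47 − 1 = 46 = 2 · 23.
26 is a primitive root mod 47 iff 26^(φ(47)/q) ≢ 1 for every prime q | φ(47), i.e. q ∈ {2, 23}.
26^23 ≡ 46 (mod 47)  [q = 2: ≢ 1 ✓]
26^2 ≡ 18 (mod 47)  [q = 23: ≢ 1 ✓]
None equal 1, so ord_47(26) = 46: 26 is a primitive root.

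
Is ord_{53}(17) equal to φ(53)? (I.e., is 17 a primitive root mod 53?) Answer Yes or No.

No

φ(53) = 53 − 1 = 52 = 2^2 · 13.
Test 17^(52/q) mod 53 for each prime factor q of 52:
17^26 ≡ 1 (mod 53)  [q = 2: ≡ 1 ✗]
17^4 ≡ 46 (mod 53)  [q = 13: ≢ 1 ✓]
Since 17^26 ≡ 1, the order of 17 divides 26 < 52, so 17 is not a primitive root.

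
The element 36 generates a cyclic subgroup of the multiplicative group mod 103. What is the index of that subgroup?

2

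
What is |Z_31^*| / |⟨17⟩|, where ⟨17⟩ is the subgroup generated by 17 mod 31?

1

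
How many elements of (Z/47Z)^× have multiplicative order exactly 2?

φ(47) = 47 − 1 = 46 = 2 · 23.
In a cyclic group of order 46, there are φ(d) elements of order d for each divisor d of 46, and zero for non-divisors.
2 | 46, and φ(2) = 2 − 1 = 1.

1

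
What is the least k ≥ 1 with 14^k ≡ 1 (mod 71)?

The order of 14 must divide φ(71) = 71 − 1 = 70 = 2 · 5 · 7.
Divisors of 70: 1, 2, 5, 7, 10, 14, 35, 70.
Check 14^d mod 71 for each divisor in increasing order:
14^1 ≡ 14 (mod 71)
14^2 ≡ 54 (mod 71)
14^5 ≡ 70 (mod 71)
14^7 ≡ 17 (mod 71)
14^10 ≡ 1 (mod 71) ✓
Therefore the multiplicative order of 14 modulo 71 is 10.

10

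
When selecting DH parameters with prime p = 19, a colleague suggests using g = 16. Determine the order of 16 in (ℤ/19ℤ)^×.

9

By Lagrange's theorem, ord_19(16) divides φ(19) = 19 − 1 = 18 = 2 · 3^2.
Divisors of 18: 1, 2, 3, 6, 9, 18.
Evaluate successive powers at the divisors of 18:
16^1 ≡ 16 (mod 19)
16^2 ≡ 9 (mod 19)
16^3 ≡ 11 (mod 19)
16^6 ≡ 7 (mod 19)
16^9 ≡ 1 (mod 19) ✓
Therefore the multiplicative order of 16 modulo 19 is 9.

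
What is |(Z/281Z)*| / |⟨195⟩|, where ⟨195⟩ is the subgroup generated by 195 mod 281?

28

The order of 195 must divide φ(281) = 281 − 1 = 280 = 2^3 · 5 · 7.
Divisors of 280: 1, 2, 4, 5, 7, 8, 10, 14, 20, 28, 35, 40, 56, 70, 140, 280.
Test each divisor d:
195^1 ≡ 195
195^2 ≡ 90
195^4 ≡ 232
195^5 ≡ 280
195^7 ≡ 191
195^8 ≡ 153
195^10 ≡ 1
So ord_281(195) = 10, hence |⟨195⟩| = 10.
[(Z/281Z)^× : ⟨195⟩] = 280/10 = 28.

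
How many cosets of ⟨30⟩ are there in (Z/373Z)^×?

12

ord(30) | φ(373) = 373 − 1 = 372 = 2^2 · 3 · 31.
Divisors of 372: 1, 2, 3, 4, 6, 12, 31, 62, 93, 124, 186, 372.
Test each divisor d:
30^1 ≡ 30 (mod 373)
30^2 ≡ 154 (mod 373)
30^3 ≡ 144 (mod 373)
30^4 ≡ 217 (mod 373)
30^6 ≡ 221 (mod 373)
30^12 ≡ 351 (mod 373)
30^31 ≡ 1 (mod 373) ✓
The order of 30 is 31, so the subgroup it generates has 31 elements.
The index is φ(373) / ord(30) = 372 / 31 = 12.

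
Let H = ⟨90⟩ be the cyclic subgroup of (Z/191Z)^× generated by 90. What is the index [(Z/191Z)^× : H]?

2

By Lagrange's theorem, ord_191(90) divides φ(191) = 191 − 1 = 190 = 2 · 5 · 19.
Divisors of 190: 1, 2, 5, 10, 19, 38, 95, 190.
Compute 90^d (mod 191) for the divisors d until we hit 1:
90^1 ≡ 90
90^2 ≡ 78
90^5 ≡ 154
90^10 ≡ 32
90^19 ≡ 109
90^38 ≡ 39
90^95 ≡ 1
Thus |⟨90⟩| = ord(90) = 95.
The index is φ(191) / ord(90) = 190 / 95 = 2.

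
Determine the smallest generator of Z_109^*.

6

φ(109) = 109 − 1 = 108 = 2^2 · 3^3.
Test candidates g = 2, 3, … against the prime factors q ∈ {2, 3} of φ(109): g is a generator iff g^(108/q) ≢ 1 for every such q.
g = 2: 2^54 ≡ 108; 2^36 ≡ 1 — hits 1, so not a primitive root.
g = 3: 3^54 ≡ 1 — hits 1, so not a primitive root.
g = 4: 4^54 ≡ 1 — hits 1, so not a primitive root.
g = 5: 5^54 ≡ 1 — hits 1, so not a primitive root.
g = 6: 6^54 ≡ 108; 6^36 ≡ 63 — none is 1, so 6 is a primitive root.
So 6 is the smallest generator of (Z/109Z)^×.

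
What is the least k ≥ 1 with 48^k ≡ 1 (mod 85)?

16

Since 48 ∈ (Z/85Z)^×, its order divides φ(85) = φ(5·17) = (5−1)·(17−1) = 4·16 = 64 = 2^6.
Divisors of 64: 1, 2, 4, 8, 16, 32, 64.
Test each divisor d:
48^1 ≡ 48 (mod 85)
48^2 ≡ 9 (mod 85)
48^4 ≡ 81 (mod 85)
48^8 ≡ 16 (mod 85)
48^16 ≡ 1 (mod 85) ✓
So ord_85(48) = 16.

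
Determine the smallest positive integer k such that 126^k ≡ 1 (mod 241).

The order of 126 must divide φ(241) = 241 − 1 = 240 = 2^4 · 3 · 5.
Divisors of 240: 1, 2, 3, 4, 5, 6, 8, 10, 12, 15, 16, 20, 24, 30, 40, 48, 60, 80, 120, 240.
Test each divisor d:
126^1 ≡ 126 (mod 241)
126^2 ≡ 211 (mod 241)
126^3 ≡ 76 (mod 241)
126^4 ≡ 177 (mod 241)
126^5 ≡ 130 (mod 241)
126^6 ≡ 233 (mod 241)
126^8 ≡ 240 (mod 241)
126^10 ≡ 30 (mod 241)
126^12 ≡ 64 (mod 241)
126^15 ≡ 44 (mod 241)
126^16 ≡ 1 (mod 241) ✓
The smallest such exponent is 16, so the order of 126 is 16.

16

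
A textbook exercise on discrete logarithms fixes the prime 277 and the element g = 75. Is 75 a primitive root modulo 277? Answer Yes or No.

φ(277) = 277 − 1 = 276 = 2^2 · 3 · 23.
An element g generates (Z/277Z)^× iff g^(276/q) ≢ 1 (mod 277) for each prime q ∈ {2, 3, 23}.
75^138 ≡ 1 (mod 277)  [q = 2: ≡ 1 ✗]
75^92 ≡ 116 (mod 277)  [q = 3: ≢ 1 ✓]
75^12 ≡ 256 (mod 277)  [q = 23: ≢ 1 ✓]
Since 75^138 ≡ 1, the order of 75 divides 138 < 276, so 75 is not a primitive root.

No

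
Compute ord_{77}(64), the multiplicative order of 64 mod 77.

ord(64) | φ(77) = φ(7·11) = (7−1)·(11−1) = 6·10 = 60 = 2^2 · 3 · 5.
Divisors of 60: 1, 2, 3, 4, 5, 6, 10, 12, 15, 20, 30, 60.
Compute 64^d (mod 77) for the divisors d until we hit 1:
64^1 ≡ 64
64^2 ≡ 15
64^3 ≡ 36
64^4 ≡ 71
64^5 ≡ 1
Hence ord(64) = 5.

5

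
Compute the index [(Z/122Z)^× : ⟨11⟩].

15

By Lagrange's theorem, ord_122(11) divides φ(122) = φ(2)·φ(61) = 1·60 = 60 = 2^2 · 3 · 5.
Divisors of 60: 1, 2, 3, 4, 5, 6, 10, 12, 15, 20, 30, 60.
Check 11^d mod 122 for each divisor in increasing order:
11^1 ≡ 11 (mod 122)
11^2 ≡ 121 (mod 122)
11^3 ≡ 111 (mod 122)
11^4 ≡ 1 (mod 122) ✓
The order of 11 is 4, so the subgroup it generates has 4 elements.
The index is φ(122) / ord(11) = 60 / 4 = 15.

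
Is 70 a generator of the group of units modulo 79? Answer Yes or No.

Yes

φ(79) = 79 − 1 = 78 = 2 · 3 · 13.
An element g generates (Z/79Z)^× iff g^(78/q) ≢ 1 (mod 79) for each prime q ∈ {2, 3, 13}.
70^39 ≡ 78 (mod 79)  [q = 2: ≢ 1 ✓]
70^26 ≡ 55 (mod 79)  [q = 3: ≢ 1 ✓]
70^6 ≡ 8 (mod 79)  [q = 13: ≢ 1 ✓]
None equal 1, so ord_79(70) = 78: 70 is a primitive root.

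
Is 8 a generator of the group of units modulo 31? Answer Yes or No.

No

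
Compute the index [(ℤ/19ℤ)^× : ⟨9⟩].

2

Since 9 ∈ (Z/19Z)^×, its order divides φ(19) = 19 − 1 = 18 = 2 · 3^2.
Divisors of 18: 1, 2, 3, 6, 9, 18.
Evaluate successive powers at the divisors of 18:
9^1 ≡ 9
9^2 ≡ 5
9^3 ≡ 7
9^6 ≡ 11
9^9 ≡ 1
The order of 9 is 9, so the subgroup it generates has 9 elements.
Index = |(Z/19Z)^×| / |⟨9⟩| = 18 / 9 = 2.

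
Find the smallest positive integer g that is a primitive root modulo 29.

2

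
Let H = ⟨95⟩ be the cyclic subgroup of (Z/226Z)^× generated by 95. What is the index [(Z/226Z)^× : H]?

ord(95) | φ(226) = φ(2)·φ(113) = 1·112 = 112 = 2^4 · 7.
Divisors of 112: 1, 2, 4, 7, 8, 14, 16, 28, 56, 112.
Evaluate successive powers at the divisors of 112:
95^1 ≡ 95 (mod 226)
95^2 ≡ 211 (mod 226)
95^4 ≡ 225 (mod 226)
95^7 ≡ 69 (mod 226)
95^8 ≡ 1 (mod 226) ✓
So ord_226(95) = 8, hence |⟨95⟩| = 8.
Index = |(Z/226Z)^×| / |⟨95⟩| = 112 / 8 = 14.

14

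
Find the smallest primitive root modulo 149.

2

φ(149) = 149 − 1 = 148 = 2^2 · 37.
g is a primitive root iff g^(148/q) ≢ 1 (mod 149) for each prime q ∈ {2, 37}.
g = 2: 2^74 ≡ 148; 2^4 ≡ 16 — none is 1, so 2 is a primitive root.
Hence the least primitive root of 149 is 2.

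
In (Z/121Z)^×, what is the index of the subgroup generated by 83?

1

ord(83) | φ(121) = φ(11^2) = 11·(11−1) = 110 = 2 · 5 · 11.
Divisors of 110: 1, 2, 5, 10, 11, 22, 55, 110.
Evaluate successive powers at the divisors of 110:
83^1 ≡ 83
83^2 ≡ 113
83^5 ≡ 109
83^10 ≡ 23
83^11 ≡ 94
83^22 ≡ 3
83^55 ≡ 120
83^110 ≡ 1
Thus |⟨83⟩| = ord(83) = 110.
The index is φ(121) / ord(83) = 110 / 110 = 1.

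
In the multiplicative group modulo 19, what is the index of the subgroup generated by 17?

The order of 17 must divide φ(19) = 19 − 1 = 18 = 2 · 3^2.
Divisors of 18: 1, 2, 3, 6, 9, 18.
Evaluate successive powers at the divisors of 18:
17^1 ≡ 17 (mod 19)
17^2 ≡ 4 (mod 19)
17^3 ≡ 11 (mod 19)
17^6 ≡ 7 (mod 19)
17^9 ≡ 1 (mod 19) ✓
The order of 17 is 9, so the subgroup it generates has 9 elements.
Index = |(Z/19Z)^×| / |⟨17⟩| = 18 / 9 = 2.

2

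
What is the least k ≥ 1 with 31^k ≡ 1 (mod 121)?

Since 31 ∈ (Z/121Z)^×, its order divides φ(121) = φ(11^2) = 11·(11−1) = 110 = 2 · 5 · 11.
Divisors of 110: 1, 2, 5, 10, 11, 22, 55, 110.
Check 31^d mod 121 for each divisor in increasing order:
31^1 ≡ 31
31^2 ≡ 114
31^5 ≡ 67
31^10 ≡ 12
31^11 ≡ 9
31^22 ≡ 81
31^55 ≡ 1
The smallest such exponent is 55, so the order of 31 is 55.

55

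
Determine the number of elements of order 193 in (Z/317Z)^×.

0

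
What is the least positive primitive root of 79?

φ(79) = 79 − 1 = 78 = 2 · 3 · 13.
Test candidates g = 2, 3, … against the prime factors q ∈ {2, 3, 13} of φ(79): g is a generator iff g^(78/q) ≢ 1 for every such q.
g = 2: 2^39 ≡ 1 — hits 1, so not a primitive root.
g = 3: 3^39 ≡ 78; 3^26 ≡ 23; 3^6 ≡ 18 — none is 1, so 3 is a primitive root.
Hence the least primitive root of 79 is 3.

3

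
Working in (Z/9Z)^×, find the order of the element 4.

3

The order of 4 must divide φ(9) = φ(3^2) = 3·(3−1) = 6 = 2 · 3.
Divisors of 6: 1, 2, 3, 6.
Compute 4^d (mod 9) for the divisors d until we hit 1:
4^1 ≡ 4 (mod 9)
4^2 ≡ 7 (mod 9)
4^3 ≡ 1 (mod 9) ✓
Hence ord(4) = 3.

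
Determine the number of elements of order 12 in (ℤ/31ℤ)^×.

0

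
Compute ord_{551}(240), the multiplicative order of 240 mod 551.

ord(240) | φ(551) = φ(19·29) = (19−1)·(29−1) = 18·28 = 504 = 2^3 · 3^2 · 7.
Divisors of 504: 1, 2, 3, 4, 6, 7, 8, 9, 12, 14, 18, 21, 24, 28, 36, 42, 56, 63, 72, 84, 126, 168, 252, 504.
Compute 240^d (mod 551) for the divisors d until we hit 1:
240^1 ≡ 240
240^2 ≡ 296
240^3 ≡ 512
240^4 ≡ 7
240^6 ≡ 419
240^7 ≡ 278
240^8 ≡ 49
240^9 ≡ 189
240^12 ≡ 343
240^14 ≡ 144
240^18 ≡ 457
240^21 ≡ 360
240^24 ≡ 286
240^28 ≡ 349
240^36 ≡ 20
240^42 ≡ 115
240^56 ≡ 30
240^63 ≡ 75
240^72 ≡ 400
240^84 ≡ 1
The smallest such exponent is 84, so the order of 240 is 84.

84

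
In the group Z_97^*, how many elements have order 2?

1

φ(97) = 97 − 1 = 96 = 2^5 · 3.
Since (Z/97Z)^× is cyclic of order 96, the number of elements of order d is φ(d) when d | 96 and 0 otherwise.
2 | 96, and φ(2) = 2 − 1 = 1.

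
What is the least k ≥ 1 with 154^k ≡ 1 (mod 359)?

358

Since 154 ∈ (Z/359Z)^×, its order divides φ(359) = 359 − 1 = 358 = 2 · 179.
Divisors of 358: 1, 2, 179, 358.
Evaluate successive powers at the divisors of 358:
154^1 ≡ 154
154^2 ≡ 22
154^179 ≡ 358
154^358 ≡ 1
So ord_359(154) = 358.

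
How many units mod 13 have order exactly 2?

1

φ(13) = 13 − 1 = 12 = 2^2 · 3.
(Z/13Z)^× is cyclic (|G| = 12); a cyclic group of order m has exactly φ(d) elements of each order d | m, and none otherwise.
2 | 12, and φ(2) = 2 − 1 = 1.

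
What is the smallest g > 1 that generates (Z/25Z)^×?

φ(25) = φ(5^2) = 5·(5−1) = 20 = 2^2 · 5.
g is a primitive root iff g^(20/q) ≢ 1 (mod 25) for each prime q ∈ {2, 5}.
g = 2: 2^10 ≡ 24; 2^4 ≡ 16 — none is 1, so 2 is a primitive root.
So 2 is the smallest generator of (Z/25Z)^×.

2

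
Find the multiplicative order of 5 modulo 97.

The order of 5 must divide φ(97) = 97 − 1 = 96 = 2^5 · 3.
Divisors of 96: 1, 2, 3, 4, 6, 8, 12, 16, 24, 32, 48, 96.
Check 5^d mod 97 for each divisor in increasing order:
5^1 ≡ 5 (mod 97)
5^2 ≡ 25 (mod 97)
5^3 ≡ 28 (mod 97)
5^4 ≡ 43 (mod 97)
5^6 ≡ 8 (mod 97)
5^8 ≡ 6 (mod 97)
5^12 ≡ 64 (mod 97)
5^16 ≡ 36 (mod 97)
5^24 ≡ 22 (mod 97)
5^32 ≡ 35 (mod 97)
5^48 ≡ 96 (mod 97)
5^96 ≡ 1 (mod 97) ✓
Therefore the multiplicative order of 5 modulo 97 is 96.

96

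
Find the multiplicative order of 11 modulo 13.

ord(11) | φ(13) = 13 − 1 = 12 = 2^2 · 3.
Divisors of 12: 1, 2, 3, 4, 6, 12.
Check 11^d mod 13 for each divisor in increasing order:
11^1 ≡ 11
11^2 ≡ 4
11^3 ≡ 5
11^4 ≡ 3
11^6 ≡ 12
11^12 ≡ 1
Hence ord(11) = 12.

12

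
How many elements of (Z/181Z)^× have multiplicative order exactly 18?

φ(181) = 181 − 1 = 180 = 2^2 · 3^2 · 5.
(Z/181Z)^× is cyclic (|G| = 180); a cyclic group of order m has exactly φ(d) elements of each order d | m, and none otherwise.
18 = 2 · 3^2 divides 180, and φ(18) = 6.

6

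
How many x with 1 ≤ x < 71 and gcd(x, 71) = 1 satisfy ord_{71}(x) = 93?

φ(71) = 71 − 1 = 70 = 2 · 5 · 7.
In a cyclic group of order 70, there are φ(d) elements of order d for each divisor d of 70, and zero for non-divisors.
Since 93 ∤ 70, the count is 0.

0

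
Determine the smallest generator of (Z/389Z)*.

φ(389) = 389 − 1 = 388 = 2^2 · 97.
g is a primitive root iff g^(388/q) ≢ 1 (mod 389) for each prime q ∈ {2, 97}.
g = 2: 2^194 ≡ 388; 2^4 ≡ 16 — none is 1, so 2 is a primitive root.
Hence the least primitive root of 389 is 2.

2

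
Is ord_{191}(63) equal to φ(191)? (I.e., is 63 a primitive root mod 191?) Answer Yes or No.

Yes

φ(191) = 191 − 1 = 190 = 2 · 5 · 19.
63 is a primitive root mod 191 iff 63^(φ(191)/q) ≢ 1 for every prime q | φ(191), i.e. q ∈ {2, 5, 19}.
63^95 ≡ 190 (mod 191)  [q = 2: ≢ 1 ✓]
63^38 ≡ 109 (mod 191)  [q = 5: ≢ 1 ✓]
63^10 ≡ 136 (mod 191)  [q = 19: ≢ 1 ✓]
None equal 1, so ord_191(63) = 190: 63 is a primitive root.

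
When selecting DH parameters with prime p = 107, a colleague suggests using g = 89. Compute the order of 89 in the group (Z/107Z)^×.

The order of 89 must divide φ(107) = 107 − 1 = 106 = 2 · 53.
Divisors of 106: 1, 2, 53, 106.
Compute 89^d (mod 107) for the divisors d until we hit 1:
89^1 ≡ 89 (mod 107)
89^2 ≡ 3 (mod 107)
89^53 ≡ 1 (mod 107) ✓
The smallest such exponent is 53, so the order of 89 is 53.

53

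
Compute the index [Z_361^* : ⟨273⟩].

By Lagrange's theorem, ord_361(273) divides φ(361) = φ(19^2) = 19·(19−1) = 342 = 2 · 3^2 · 19.
Divisors of 342: 1, 2, 3, 6, 9, 18, 19, 38, 57, 114, 171, 342.
Check 273^d mod 361 for each divisor in increasing order:
273^1 ≡ 273 (mod 361)
273^2 ≡ 163 (mod 361)
273^3 ≡ 96 (mod 361)
273^6 ≡ 191 (mod 361)
273^9 ≡ 286 (mod 361)
273^18 ≡ 210 (mod 361)
273^19 ≡ 292 (mod 361)
273^38 ≡ 68 (mod 361)
273^57 ≡ 1 (mod 361) ✓
So ord_361(273) = 57, hence |⟨273⟩| = 57.
Index = |(Z/361Z)^×| / |⟨273⟩| = 342 / 57 = 6.

6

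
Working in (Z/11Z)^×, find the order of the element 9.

Since 9 ∈ (Z/11Z)^×, its order divides φ(11) = 11 − 1 = 10 = 2 · 5.
Divisors of 10: 1, 2, 5, 10.
Evaluate successive powers at the divisors of 10:
9^1 ≡ 9 (mod 11)
9^2 ≡ 4 (mod 11)
9^5 ≡ 1 (mod 11) ✓
Hence ord(9) = 5.

5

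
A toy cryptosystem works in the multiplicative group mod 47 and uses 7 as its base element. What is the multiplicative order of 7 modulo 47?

By Lagrange's theorem, ord_47(7) divides φ(47) = 47 − 1 = 46 = 2 · 23.
Divisors of 46: 1, 2, 23, 46.
Compute 7^d (mod 47) for the divisors d until we hit 1:
7^1 ≡ 7
7^2 ≡ 2
7^23 ≡ 1
Hence ord(7) = 23.

23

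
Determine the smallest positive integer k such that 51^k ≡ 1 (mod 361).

The order of 51 must divide φ(361) = φ(19^2) = 19·(19−1) = 342 = 2 · 3^2 · 19.
Divisors of 342: 1, 2, 3, 6, 9, 18, 19, 38, 57, 114, 171, 342.
Evaluate successive powers at the divisors of 342:
51^1 ≡ 51
51^2 ≡ 74
51^3 ≡ 164
51^6 ≡ 182
51^9 ≡ 246
51^18 ≡ 229
51^19 ≡ 127
51^38 ≡ 245
51^57 ≡ 69
51^114 ≡ 68
51^171 ≡ 360
51^342 ≡ 1
Hence ord(51) = 342.

342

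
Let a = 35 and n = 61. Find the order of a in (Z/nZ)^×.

60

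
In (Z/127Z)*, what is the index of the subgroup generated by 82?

2

The order of 82 must divide φ(127) = 127 − 1 = 126 = 2 · 3^2 · 7.
Divisors of 126: 1, 2, 3, 6, 7, 9, 14, 18, 21, 42, 63, 126.
Check 82^d mod 127 for each divisor in increasing order:
82^1 ≡ 82
82^2 ≡ 120
82^3 ≡ 61
82^6 ≡ 38
82^7 ≡ 68
82^9 ≡ 32
82^14 ≡ 52
82^18 ≡ 8
82^21 ≡ 107
82^42 ≡ 19
82^63 ≡ 1
So ord_127(82) = 63, hence |⟨82⟩| = 63.
Index = |(Z/127Z)^×| / |⟨82⟩| = 126 / 63 = 2.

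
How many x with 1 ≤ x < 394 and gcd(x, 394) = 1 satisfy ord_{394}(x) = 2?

1

φ(394) = φ(2)·φ(197) = 1·196 = 196 = 2^2 · 7^2.
Since (Z/394Z)^× is cyclic of order 196, the number of elements of order d is φ(d) when d | 196 and 0 otherwise.
2 | 196, and φ(2) = 2 − 1 = 1.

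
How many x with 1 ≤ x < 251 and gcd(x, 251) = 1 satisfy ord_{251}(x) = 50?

20

φ(251) = 251 − 1 = 250 = 2 · 5^3.
Since (Z/251Z)^× is cyclic of order 250, the number of elements of order d is φ(d) when d | 250 and 0 otherwise.
50 = 2 · 5^2 divides 250, and φ(50) = 20.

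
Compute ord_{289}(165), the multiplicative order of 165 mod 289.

272

The order of 165 must divide φ(289) = φ(17^2) = 17·(17−1) = 272 = 2^4 · 17.
Divisors of 272: 1, 2, 4, 8, 16, 17, 34, 68, 136, 272.
Evaluate successive powers at the divisors of 272:
165^1 ≡ 165 (mod 289)
165^2 ≡ 59 (mod 289)
165^4 ≡ 13 (mod 289)
165^8 ≡ 169 (mod 289)
165^16 ≡ 239 (mod 289)
165^17 ≡ 131 (mod 289)
165^34 ≡ 110 (mod 289)
165^68 ≡ 251 (mod 289)
165^136 ≡ 288 (mod 289)
165^272 ≡ 1 (mod 289) ✓
The smallest such exponent is 272, so the order of 165 is 272.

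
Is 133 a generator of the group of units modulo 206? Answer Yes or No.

φ(206) = φ(2)·φ(103) = 1·102 = 102 = 2 · 3 · 17.
Test 133^(102/q) mod 206 for each prime factor q of 102:
133^51 ≡ 1 (mod 206)  [q = 2: ≡ 1 ✗]
133^34 ≡ 1 (mod 206)  [q = 3: ≡ 1 ✗]
133^6 ≡ 93 (mod 206)  [q = 17: ≢ 1 ✓]
Since 133^51 ≡ 1, the order of 133 divides 51 < 102, so 133 is not a primitive root.

No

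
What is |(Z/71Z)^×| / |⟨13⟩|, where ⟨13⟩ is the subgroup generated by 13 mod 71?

1

By Lagrange's theorem, ord_71(13) divides φ(71) = 71 − 1 = 70 = 2 · 5 · 7.
Divisors of 70: 1, 2, 5, 7, 10, 14, 35, 70.
Compute 13^d (mod 71) for the divisors d until we hit 1:
13^1 ≡ 13 (mod 71)
13^2 ≡ 27 (mod 71)
13^5 ≡ 34 (mod 71)
13^7 ≡ 66 (mod 71)
13^10 ≡ 20 (mod 71)
13^14 ≡ 25 (mod 71)
13^35 ≡ 70 (mod 71)
13^70 ≡ 1 (mod 71) ✓
So ord_71(13) = 70, hence |⟨13⟩| = 70.
[(Z/71Z)^× : ⟨13⟩] = 70/70 = 1.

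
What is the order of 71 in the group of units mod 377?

84

Since 71 ∈ (Z/377Z)^×, its order divides φ(377) = φ(13·29) = (13−1)·(29−1) = 12·28 = 336 = 2^4 · 3 · 7.
Divisors of 336: 1, 2, 3, 4, 6, 7, 8, 12, 14, 16, 21, 24, 28, 42, 48, 56, 84, 112, 168, 336.
Evaluate successive powers at the divisors of 336:
71^1 ≡ 71 (mod 377)
71^2 ≡ 140 (mod 377)
71^3 ≡ 138 (mod 377)
71^4 ≡ 373 (mod 377)
71^6 ≡ 194 (mod 377)
71^7 ≡ 202 (mod 377)
71^8 ≡ 16 (mod 377)
71^12 ≡ 313 (mod 377)
71^14 ≡ 88 (mod 377)
71^16 ≡ 256 (mod 377)
71^21 ≡ 57 (mod 377)
71^24 ≡ 326 (mod 377)
71^28 ≡ 204 (mod 377)
71^42 ≡ 233 (mod 377)
71^48 ≡ 339 (mod 377)
71^56 ≡ 146 (mod 377)
71^84 ≡ 1 (mod 377) ✓
The smallest such exponent is 84, so the order of 71 is 84.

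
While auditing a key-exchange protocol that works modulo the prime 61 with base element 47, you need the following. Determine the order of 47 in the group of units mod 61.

3

By Lagrange's theorem, ord_61(47) divides φ(61) = 61 − 1 = 60 = 2^2 · 3 · 5.
Divisors of 60: 1, 2, 3, 4, 5, 6, 10, 12, 15, 20, 30, 60.
Evaluate successive powers at the divisors of 60:
47^1 ≡ 47 (mod 61)
47^2 ≡ 13 (mod 61)
47^3 ≡ 1 (mod 61) ✓
Hence ord(47) = 3.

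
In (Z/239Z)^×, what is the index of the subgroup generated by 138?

7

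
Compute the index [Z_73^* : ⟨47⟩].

The order of 47 must divide φ(73) = 73 − 1 = 72 = 2^3 · 3^2.
Divisors of 72: 1, 2, 3, 4, 6, 8, 9, 12, 18, 24, 36, 72.
Evaluate successive powers at the divisors of 72:
47^1 ≡ 47 (mod 73)
47^2 ≡ 19 (mod 73)
47^3 ≡ 17 (mod 73)
47^4 ≡ 69 (mod 73)
47^6 ≡ 70 (mod 73)
47^8 ≡ 16 (mod 73)
47^9 ≡ 22 (mod 73)
47^12 ≡ 9 (mod 73)
47^18 ≡ 46 (mod 73)
47^24 ≡ 8 (mod 73)
47^36 ≡ 72 (mod 73)
47^72 ≡ 1 (mod 73) ✓
The order of 47 is 72, so the subgroup it generates has 72 elements.
Index = |(Z/73Z)^×| / |⟨47⟩| = 72 / 72 = 1.

1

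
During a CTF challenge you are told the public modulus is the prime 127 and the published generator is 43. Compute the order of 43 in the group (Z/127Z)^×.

126

By Lagrange's theorem, ord_127(43) divides φ(127) = 127 − 1 = 126 = 2 · 3^2 · 7.
Divisors of 126: 1, 2, 3, 6, 7, 9, 14, 18, 21, 42, 63, 126.
Evaluate successive powers at the divisors of 126:
43^1 ≡ 43
43^2 ≡ 71
43^3 ≡ 5
43^6 ≡ 25
43^7 ≡ 59
43^9 ≡ 125
43^14 ≡ 52
43^18 ≡ 4
43^21 ≡ 20
43^42 ≡ 19
43^63 ≡ 126
43^126 ≡ 1
So ord_127(43) = 126.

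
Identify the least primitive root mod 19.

2

φ(19) = 19 − 1 = 18 = 2 · 3^2.
Test candidates g = 2, 3, … against the prime factors q ∈ {2, 3} of φ(19): g is a generator iff g^(18/q) ≢ 1 for every such q.
g = 2: 2^9 ≡ 18; 2^6 ≡ 7 — none is 1, so 2 is a primitive root.
Hence the least primitive root of 19 is 2.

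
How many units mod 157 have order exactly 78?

24

φ(157) = 157 − 1 = 156 = 2^2 · 3 · 13.
In a cyclic group of order 156, there are φ(d) elements of order d for each divisor d of 156, and zero for non-divisors.
78 = 2 · 3 · 13 divides 156, and φ(78) = 24.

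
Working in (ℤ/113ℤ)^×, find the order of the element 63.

56

By Lagrange's theorem, ord_113(63) divides φ(113) = 113 − 1 = 112 = 2^4 · 7.
Divisors of 112: 1, 2, 4, 7, 8, 14, 16, 28, 56, 112.
Test each divisor d:
63^1 ≡ 63 (mod 113)
63^2 ≡ 14 (mod 113)
63^4 ≡ 83 (mod 113)
63^7 ≡ 95 (mod 113)
63^8 ≡ 109 (mod 113)
63^14 ≡ 98 (mod 113)
63^16 ≡ 16 (mod 113)
63^28 ≡ 112 (mod 113)
63^56 ≡ 1 (mod 113) ✓
Therefore the multiplicative order of 63 modulo 113 is 56.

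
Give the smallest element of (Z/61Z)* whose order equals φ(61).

2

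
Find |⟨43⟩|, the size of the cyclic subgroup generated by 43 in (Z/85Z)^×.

8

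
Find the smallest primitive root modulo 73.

5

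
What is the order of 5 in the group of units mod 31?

By Lagrange's theorem, ord_31(5) divides φ(31) = 31 − 1 = 30 = 2 · 3 · 5.
Divisors of 30: 1, 2, 3, 5, 6, 10, 15, 30.
Test each divisor d:
5^1 ≡ 5
5^2 ≡ 25
5^3 ≡ 1
Therefore the multiplicative order of 5 modulo 31 is 3.

3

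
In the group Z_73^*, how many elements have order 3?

φ(73) = 73 − 1 = 72 = 2^3 · 3^2.
Since (Z/73Z)^× is cyclic of order 72, the number of elements of order d is φ(d) when d | 72 and 0 otherwise.
3 | 72, and φ(3) = 3 − 1 = 2.

2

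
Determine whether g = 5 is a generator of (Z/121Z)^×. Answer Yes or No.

No

φ(121) = φ(11^2) = 11·(11−1) = 110 = 2 · 5 · 11.
5 is a primitive root mod 121 iff 5^(φ(121)/q) ≢ 1 for every prime q | φ(121), i.e. q ∈ {2, 5, 11}.
5^55 ≡ 1 (mod 121)  [q = 2: ≡ 1 ✗]
5^22 ≡ 3 (mod 121)  [q = 5: ≢ 1 ✓]
5^10 ≡ 78 (mod 121)  [q = 11: ≢ 1 ✓]
5^55 ≡ 1 shows ord(5) | 55, strictly less than φ(121); not a primitive root.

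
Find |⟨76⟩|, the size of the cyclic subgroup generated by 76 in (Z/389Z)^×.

97

Since 76 ∈ (Z/389Z)^×, its order divides φ(389) = 389 − 1 = 388 = 2^2 · 97.
Divisors of 388: 1, 2, 4, 97, 194, 388.
Check 76^d mod 389 for each divisor in increasing order:
76^1 ≡ 76 (mod 389)
76^2 ≡ 330 (mod 389)
76^4 ≡ 369 (mod 389)
76^97 ≡ 1 (mod 389) ✓
The smallest such exponent is 97, so the order of 76 is 97.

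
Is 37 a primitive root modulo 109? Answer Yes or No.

φ(109) = 109 − 1 = 108 = 2^2 · 3^3.
37 is a primitive root mod 109 iff 37^(φ(109)/q) ≢ 1 for every prime q | φ(109), i.e. q ∈ {2, 3}.
37^54 ≡ 108 (mod 109)  [q = 2: ≢ 1 ✓]
37^36 ≡ 45 (mod 109)  [q = 3: ≢ 1 ✓]
Every test exponent gives a nontrivial residue, hence 37 generates the full group.

Yes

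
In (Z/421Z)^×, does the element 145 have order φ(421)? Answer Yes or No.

Yes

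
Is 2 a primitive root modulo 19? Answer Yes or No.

Yes

φ(19) = 19 − 1 = 18 = 2 · 3^2.
An element g generates (Z/19Z)^× iff g^(18/q) ≢ 1 (mod 19) for each prime q ∈ {2, 3}.
2^9 ≡ 18 (mod 19)  [q = 2: ≢ 1 ✓]
2^6 ≡ 7 (mod 19)  [q = 3: ≢ 1 ✓]
All checks pass, so 2 has order 18 and is a primitive root modulo 19.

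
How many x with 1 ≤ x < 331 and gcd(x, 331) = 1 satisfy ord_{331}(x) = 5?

4

φ(331) = 331 − 1 = 330 = 2 · 3 · 5 · 11.
In a cyclic group of order 330, there are φ(d) elements of order d for each divisor d of 330, and zero for non-divisors.
5 | 330, and φ(5) = 5 − 1 = 4.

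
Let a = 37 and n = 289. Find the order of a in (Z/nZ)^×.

272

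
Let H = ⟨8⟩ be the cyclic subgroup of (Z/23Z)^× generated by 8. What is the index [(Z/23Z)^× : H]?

2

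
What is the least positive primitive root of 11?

2

φ(11) = 11 − 1 = 10 = 2 · 5.
g is a primitive root iff g^(10/q) ≢ 1 (mod 11) for each prime q ∈ {2, 5}.
g = 2: 2^5 ≡ 10; 2^2 ≡ 4 — none is 1, so 2 is a primitive root.
So 2 is the smallest generator of (Z/11Z)^×.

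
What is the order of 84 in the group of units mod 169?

Since 84 ∈ (Z/169Z)^×, its order divides φ(169) = φ(13^2) = 13·(13−1) = 156 = 2^2 · 3 · 13.
Divisors of 156: 1, 2, 3, 4, 6, 12, 13, 26, 39, 52, 78, 156.
Test each divisor d:
84^1 ≡ 84 (mod 169)
84^2 ≡ 127 (mod 169)
84^3 ≡ 21 (mod 169)
84^4 ≡ 74 (mod 169)
84^6 ≡ 103 (mod 169)
84^12 ≡ 131 (mod 169)
84^13 ≡ 19 (mod 169)
84^26 ≡ 23 (mod 169)
84^39 ≡ 99 (mod 169)
84^52 ≡ 22 (mod 169)
84^78 ≡ 168 (mod 169)
84^156 ≡ 1 (mod 169) ✓
So ord_169(84) = 156.

156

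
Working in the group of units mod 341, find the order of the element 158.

Since 158 ∈ (Z/341Z)^×, its order divides φ(341) = φ(11·31) = (11−1)·(31−1) = 10·30 = 300 = 2^2 · 3 · 5^2.
Divisors of 300: 1, 2, 3, 4, 5, 6, 10, 12, 15, 20, 25, 30, 50, 60, 75, 100, 150, 300.
Evaluate successive powers at the divisors of 300:
158^1 ≡ 158 (mod 341)
158^2 ≡ 71 (mod 341)
158^3 ≡ 306 (mod 341)
158^4 ≡ 267 (mod 341)
158^5 ≡ 243 (mod 341)
158^6 ≡ 202 (mod 341)
158^10 ≡ 56 (mod 341)
158^12 ≡ 225 (mod 341)
158^15 ≡ 309 (mod 341)
158^20 ≡ 67 (mod 341)
158^25 ≡ 254 (mod 341)
158^30 ≡ 1 (mod 341) ✓
Hence ord(158) = 30.

30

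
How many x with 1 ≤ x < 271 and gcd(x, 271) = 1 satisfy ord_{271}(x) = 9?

6

φ(271) = 271 − 1 = 270 = 2 · 3^3 · 5.
In a cyclic group of order 270, there are φ(d) elements of order d for each divisor d of 270, and zero for non-divisors.
9 = 3^2 divides 270, and φ(9) = 6.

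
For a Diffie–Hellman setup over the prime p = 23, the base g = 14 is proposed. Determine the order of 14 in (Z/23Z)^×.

Since 14 ∈ (Z/23Z)^×, its order divides φ(23) = 23 − 1 = 22 = 2 · 11.
Divisors of 22: 1, 2, 11, 22.
Check 14^d mod 23 for each divisor in increasing order:
14^1 ≡ 14 (mod 23)
14^2 ≡ 12 (mod 23)
14^11 ≡ 22 (mod 23)
14^22 ≡ 1 (mod 23) ✓
Hence ord(14) = 22.

22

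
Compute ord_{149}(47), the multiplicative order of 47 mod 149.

By Lagrange's theorem, ord_149(47) divides φ(149) = 149 − 1 = 148 = 2^2 · 37.
Divisors of 148: 1, 2, 4, 37, 74, 148.
Compute 47^d (mod 149) for the divisors d until we hit 1:
47^1 ≡ 47 (mod 149)
47^2 ≡ 123 (mod 149)
47^4 ≡ 80 (mod 149)
47^37 ≡ 148 (mod 149)
47^74 ≡ 1 (mod 149) ✓
So ord_149(47) = 74.

74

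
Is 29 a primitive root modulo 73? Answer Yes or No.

φ(73) = 73 − 1 = 72 = 2^3 · 3^2.
Test 29^(72/q) mod 73 for each prime factor q of 72:
29^36 ≡ 72 (mod 73)  [q = 2: ≢ 1 ✓]
29^24 ≡ 64 (mod 73)  [q = 3: ≢ 1 ✓]
All checks pass, so 29 has order 72 and is a primitive root modulo 73.

Yes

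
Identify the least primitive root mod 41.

φ(41) = 41 − 1 = 40 = 2^3 · 5.
Test candidates g = 2, 3, … against the prime factors q ∈ {2, 5} of φ(41): g is a generator iff g^(40/q) ≢ 1 for every such q.
g = 2: 2^20 ≡ 1 — hits 1, so not a primitive root.
g = 3: 3^20 ≡ 40; 3^8 ≡ 1 — hits 1, so not a primitive root.
g = 4: 4^20 ≡ 1 — hits 1, so not a primitive root.
g = 5: 5^20 ≡ 1 — hits 1, so not a primitive root.
g = 6: 6^20 ≡ 40; 6^8 ≡ 10 — none is 1, so 6 is a primitive root.
So 6 is the smallest generator of (Z/41Z)^×.

6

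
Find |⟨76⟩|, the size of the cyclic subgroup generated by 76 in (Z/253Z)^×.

22

The order of 76 must divide φ(253) = φ(11·23) = (11−1)·(23−1) = 10·22 = 220 = 2^2 · 5 · 11.
Divisors of 220: 1, 2, 4, 5, 10, 11, 20, 22, 44, 55, 110, 220.
Check 76^d mod 253 for each divisor in increasing order:
76^1 ≡ 76 (mod 253)
76^2 ≡ 210 (mod 253)
76^4 ≡ 78 (mod 253)
76^5 ≡ 109 (mod 253)
76^10 ≡ 243 (mod 253)
76^11 ≡ 252 (mod 253)
76^20 ≡ 100 (mod 253)
76^22 ≡ 1 (mod 253) ✓
Hence ord(76) = 22.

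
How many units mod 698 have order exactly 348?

112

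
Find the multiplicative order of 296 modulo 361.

57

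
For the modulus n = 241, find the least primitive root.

7

φ(241) = 241 − 1 = 240 = 2^4 · 3 · 5.
g is a primitive root iff g^(240/q) ≢ 1 (mod 241) for each prime q ∈ {2, 3, 5}.
g = 2: 2^120 ≡ 1 — hits 1, so not a primitive root.
g = 3: 3^120 ≡ 1 — hits 1, so not a primitive root.
g = 4: 4^120 ≡ 1 — hits 1, so not a primitive root.
g = 5: 5^120 ≡ 1 — hits 1, so not a primitive root.
g = 6: 6^120 ≡ 1 — hits 1, so not a primitive root.
g = 7: 7^120 ≡ 240; 7^80 ≡ 15; 7^48 ≡ 91 — none is 1, so 7 is a primitive root.
Hence the least primitive root of 241 is 7.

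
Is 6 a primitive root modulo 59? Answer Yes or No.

Yes

φ(59) = 59 − 1 = 58 = 2 · 29.
6 is a primitive root mod 59 iff 6^(φ(59)/q) ≢ 1 for every prime q | φ(59), i.e. q ∈ {2, 29}.
6^29 ≡ 58 (mod 59)  [q = 2: ≢ 1 ✓]
6^2 ≡ 36 (mod 59)  [q = 29: ≢ 1 ✓]
None equal 1, so ord_59(6) = 58: 6 is a primitive root.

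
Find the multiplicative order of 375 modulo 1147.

By Lagrange's theorem, ord_1147(375) divides φ(1147) = φ(31·37) = (31−1)·(37−1) = 30·36 = 1080 = 2^3 · 3^3 · 5.
Divisors of 1080: 1, 2, 3, 4, 5, 6, 8, 9, 10, 12, 15, 18, 20, 24, 27, 30, 36, 40, 45, 54, 60, 72, 90, 108, 120, 135, 180, 216, 270, 360, 540, 1080.
Check 375^d mod 1147 for each divisor in increasing order:
375^1 ≡ 375
375^2 ≡ 691
375^3 ≡ 1050
375^4 ≡ 329
375^5 ≡ 646
375^6 ≡ 233
375^8 ≡ 423
375^9 ≡ 339
375^10 ≡ 955
375^12 ≡ 380
375^15 ≡ 991
375^18 ≡ 221
375^20 ≡ 160
375^24 ≡ 1025
375^27 ≡ 364
375^30 ≡ 249
375^36 ≡ 667
375^40 ≡ 366
375^45 ≡ 154
375^54 ≡ 591
375^60 ≡ 63
375^72 ≡ 1000
375^90 ≡ 776
375^108 ≡ 593
375^120 ≡ 528
375^135 ≡ 216
375^180 ≡ 1
Hence ord(375) = 180.

180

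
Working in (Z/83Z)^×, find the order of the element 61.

41

By Lagrange's theorem, ord_83(61) divides φ(83) = 83 − 1 = 82 = 2 · 41.
Divisors of 82: 1, 2, 41, 82.
Compute 61^d (mod 83) for the divisors d until we hit 1:
61^1 ≡ 61 (mod 83)
61^2 ≡ 69 (mod 83)
61^41 ≡ 1 (mod 83) ✓
Hence ord(61) = 41.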